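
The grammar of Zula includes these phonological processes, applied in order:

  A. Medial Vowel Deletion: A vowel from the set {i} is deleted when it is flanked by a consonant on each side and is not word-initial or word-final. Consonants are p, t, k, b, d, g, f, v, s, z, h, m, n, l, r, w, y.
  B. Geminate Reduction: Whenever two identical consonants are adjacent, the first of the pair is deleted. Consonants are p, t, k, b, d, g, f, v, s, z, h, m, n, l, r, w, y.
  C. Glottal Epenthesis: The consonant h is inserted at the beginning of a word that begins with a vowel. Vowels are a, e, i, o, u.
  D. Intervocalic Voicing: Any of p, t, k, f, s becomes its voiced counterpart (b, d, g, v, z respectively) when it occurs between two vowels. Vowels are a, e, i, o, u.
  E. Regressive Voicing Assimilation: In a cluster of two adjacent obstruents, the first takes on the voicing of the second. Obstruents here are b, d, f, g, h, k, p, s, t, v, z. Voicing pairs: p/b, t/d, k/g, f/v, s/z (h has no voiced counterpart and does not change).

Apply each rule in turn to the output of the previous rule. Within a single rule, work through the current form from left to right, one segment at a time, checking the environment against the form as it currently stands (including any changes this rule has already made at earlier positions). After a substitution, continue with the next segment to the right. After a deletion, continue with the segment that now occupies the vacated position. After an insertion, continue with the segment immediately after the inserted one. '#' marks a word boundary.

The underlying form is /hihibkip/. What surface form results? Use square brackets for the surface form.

A Medial Vowel Deletion: [hihibkip] → [hhbkp]
B Geminate Reduction: [hhbkp] → [hbkp]
C Glottal Epenthesis: no change — [hbkp]
D Intervocalic Voicing: no change — [hbkp]
E Regressive Voicing Assimilation: [hbkp] → [hpkp]

[hpkp]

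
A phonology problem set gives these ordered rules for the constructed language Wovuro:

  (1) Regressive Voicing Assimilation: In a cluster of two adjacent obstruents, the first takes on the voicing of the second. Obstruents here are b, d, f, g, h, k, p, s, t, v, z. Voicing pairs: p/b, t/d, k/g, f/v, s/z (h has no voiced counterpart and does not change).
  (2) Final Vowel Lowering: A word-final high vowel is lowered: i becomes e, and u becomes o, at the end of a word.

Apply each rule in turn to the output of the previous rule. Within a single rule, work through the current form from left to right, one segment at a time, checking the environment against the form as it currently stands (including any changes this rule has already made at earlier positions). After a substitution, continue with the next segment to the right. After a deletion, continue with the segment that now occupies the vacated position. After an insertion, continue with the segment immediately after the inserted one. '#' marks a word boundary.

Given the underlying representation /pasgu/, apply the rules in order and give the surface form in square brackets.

[pazgo]

(1) Regressive Voicing Assimilation: [pasgu] → [pazgu]
(2) Final Vowel Lowering: [pazgu] → [pazgo]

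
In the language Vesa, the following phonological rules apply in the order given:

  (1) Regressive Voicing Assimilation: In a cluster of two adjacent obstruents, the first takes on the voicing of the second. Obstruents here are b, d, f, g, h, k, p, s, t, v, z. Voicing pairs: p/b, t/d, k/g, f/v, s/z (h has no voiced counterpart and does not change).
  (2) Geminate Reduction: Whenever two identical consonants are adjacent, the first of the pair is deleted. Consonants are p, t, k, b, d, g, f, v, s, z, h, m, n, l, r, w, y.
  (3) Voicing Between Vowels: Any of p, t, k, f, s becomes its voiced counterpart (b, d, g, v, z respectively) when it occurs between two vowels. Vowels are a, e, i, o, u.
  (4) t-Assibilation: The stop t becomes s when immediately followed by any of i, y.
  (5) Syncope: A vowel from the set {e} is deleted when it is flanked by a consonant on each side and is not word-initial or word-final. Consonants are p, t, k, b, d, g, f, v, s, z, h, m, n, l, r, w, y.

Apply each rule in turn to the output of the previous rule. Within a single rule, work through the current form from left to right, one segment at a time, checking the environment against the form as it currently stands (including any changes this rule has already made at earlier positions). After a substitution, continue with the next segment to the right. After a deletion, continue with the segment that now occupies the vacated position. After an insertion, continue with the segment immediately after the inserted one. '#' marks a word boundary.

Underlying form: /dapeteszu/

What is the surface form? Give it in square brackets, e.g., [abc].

[dabdzu]

(1) Regressive Voicing Assimilation: [dapeteszu] → [dapetezzu]
(2) Geminate Reduction: [dapetezzu] → [dapetezu]
(3) Voicing Between Vowels: [dapetezu] → [dabedezu]
(4) t-Assibilation: no change — [dabedezu]
(5) Syncope: [dabedezu] → [dabdzu]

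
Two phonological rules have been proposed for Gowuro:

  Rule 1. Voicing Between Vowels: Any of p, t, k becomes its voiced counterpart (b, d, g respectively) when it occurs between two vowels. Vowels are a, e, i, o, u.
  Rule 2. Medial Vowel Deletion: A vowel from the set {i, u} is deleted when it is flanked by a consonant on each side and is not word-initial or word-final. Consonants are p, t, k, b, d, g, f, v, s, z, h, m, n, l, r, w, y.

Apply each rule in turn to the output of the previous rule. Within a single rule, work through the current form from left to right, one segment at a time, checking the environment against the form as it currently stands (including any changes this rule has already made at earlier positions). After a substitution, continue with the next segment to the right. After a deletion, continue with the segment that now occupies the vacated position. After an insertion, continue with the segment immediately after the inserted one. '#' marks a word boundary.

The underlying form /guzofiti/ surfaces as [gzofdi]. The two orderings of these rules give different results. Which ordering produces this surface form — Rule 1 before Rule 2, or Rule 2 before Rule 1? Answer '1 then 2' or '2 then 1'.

Order 1 then 2:
  1 Voicing Between Vowels: [guzofiti] → [guzofidi]
  2 Medial Vowel Deletion: [guzofidi] → [gzofdi]
  result: [gzofdi]
Order 2 then 1:
  2 Medial Vowel Deletion: [guzofiti] → [gzofti]
  1 Voicing Between Vowels: no change — [gzofti]
  result: [gzofti]

1 then 2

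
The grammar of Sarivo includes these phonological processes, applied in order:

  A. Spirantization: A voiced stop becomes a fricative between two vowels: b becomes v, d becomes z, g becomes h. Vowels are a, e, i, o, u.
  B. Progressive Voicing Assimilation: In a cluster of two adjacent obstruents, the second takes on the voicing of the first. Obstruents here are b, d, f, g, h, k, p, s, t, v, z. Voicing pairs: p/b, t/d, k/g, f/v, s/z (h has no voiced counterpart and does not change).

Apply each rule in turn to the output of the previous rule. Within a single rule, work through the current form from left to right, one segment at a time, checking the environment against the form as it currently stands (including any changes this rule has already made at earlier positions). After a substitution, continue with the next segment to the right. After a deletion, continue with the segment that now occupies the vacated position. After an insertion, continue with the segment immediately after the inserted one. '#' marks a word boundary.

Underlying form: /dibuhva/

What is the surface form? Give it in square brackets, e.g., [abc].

[divuhfa]

A Spirantization: [dibuhva] → [divuhva]
B Progressive Voicing Assimilation: [divuhva] → [divuhfa]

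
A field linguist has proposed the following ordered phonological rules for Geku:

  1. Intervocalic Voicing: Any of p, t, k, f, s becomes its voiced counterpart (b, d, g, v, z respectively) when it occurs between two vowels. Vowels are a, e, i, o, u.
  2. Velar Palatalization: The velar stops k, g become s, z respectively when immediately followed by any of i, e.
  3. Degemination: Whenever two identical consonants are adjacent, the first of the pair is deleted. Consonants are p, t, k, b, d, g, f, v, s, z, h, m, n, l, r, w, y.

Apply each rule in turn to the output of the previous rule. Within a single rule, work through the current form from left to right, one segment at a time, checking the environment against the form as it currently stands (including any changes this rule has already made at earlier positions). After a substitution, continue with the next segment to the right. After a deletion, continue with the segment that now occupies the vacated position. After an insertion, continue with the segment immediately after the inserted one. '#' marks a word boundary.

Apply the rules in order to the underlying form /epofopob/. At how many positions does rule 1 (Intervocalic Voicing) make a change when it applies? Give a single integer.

3

1 Intervocalic Voicing: [epofopob] → [ebovobob]
2 Velar Palatalization: no change — [ebovobob]
3 Degemination: no change — [ebovobob]
Rule 1 changed 3 position(s).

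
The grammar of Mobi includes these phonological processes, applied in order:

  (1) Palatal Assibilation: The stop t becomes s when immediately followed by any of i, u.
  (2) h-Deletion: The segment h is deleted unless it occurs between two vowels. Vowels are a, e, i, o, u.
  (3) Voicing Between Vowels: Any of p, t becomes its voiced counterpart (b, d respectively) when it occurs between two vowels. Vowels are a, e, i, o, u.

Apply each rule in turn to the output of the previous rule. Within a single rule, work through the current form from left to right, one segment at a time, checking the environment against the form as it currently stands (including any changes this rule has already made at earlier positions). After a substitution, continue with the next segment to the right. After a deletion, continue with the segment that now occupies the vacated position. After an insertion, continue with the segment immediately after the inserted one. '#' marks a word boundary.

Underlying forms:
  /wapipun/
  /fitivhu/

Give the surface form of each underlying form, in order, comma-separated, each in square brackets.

[wabibun], [fisivu]

/wapipun/:
  (1) Palatal Assibilation: no change — [wapipun]
  (2) h-Deletion: no change — [wapipun]
  (3) Voicing Between Vowels: [wapipun] → [wabibun]
/fitivhu/:
  (1) Palatal Assibilation: [fitivhu] → [fisivhu]
  (2) h-Deletion: [fisivhu] → [fisivu]
  (3) Voicing Between Vowels: no change — [fisivu]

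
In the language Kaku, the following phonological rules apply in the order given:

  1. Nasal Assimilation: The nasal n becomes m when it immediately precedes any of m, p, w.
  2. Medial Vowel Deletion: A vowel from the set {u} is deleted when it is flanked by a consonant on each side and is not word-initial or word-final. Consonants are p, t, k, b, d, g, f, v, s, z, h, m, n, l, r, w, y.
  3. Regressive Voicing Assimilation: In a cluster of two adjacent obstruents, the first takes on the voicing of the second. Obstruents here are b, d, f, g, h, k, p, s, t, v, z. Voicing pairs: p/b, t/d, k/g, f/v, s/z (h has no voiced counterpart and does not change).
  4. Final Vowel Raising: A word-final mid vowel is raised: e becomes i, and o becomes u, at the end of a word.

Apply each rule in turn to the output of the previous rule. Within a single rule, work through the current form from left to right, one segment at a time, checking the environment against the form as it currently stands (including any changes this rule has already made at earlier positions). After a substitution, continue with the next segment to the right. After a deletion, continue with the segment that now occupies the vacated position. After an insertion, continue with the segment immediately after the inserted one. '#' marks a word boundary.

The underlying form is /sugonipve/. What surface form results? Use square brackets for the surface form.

1 Nasal Assimilation: no change — [sugonipve]
2 Medial Vowel Deletion: [sugonipve] → [sgonipve]
3 Regressive Voicing Assimilation: [sgonipve] → [zgonibve]
4 Final Vowel Raising: [zgonibve] → [zgonibvi]

[zgonibvi]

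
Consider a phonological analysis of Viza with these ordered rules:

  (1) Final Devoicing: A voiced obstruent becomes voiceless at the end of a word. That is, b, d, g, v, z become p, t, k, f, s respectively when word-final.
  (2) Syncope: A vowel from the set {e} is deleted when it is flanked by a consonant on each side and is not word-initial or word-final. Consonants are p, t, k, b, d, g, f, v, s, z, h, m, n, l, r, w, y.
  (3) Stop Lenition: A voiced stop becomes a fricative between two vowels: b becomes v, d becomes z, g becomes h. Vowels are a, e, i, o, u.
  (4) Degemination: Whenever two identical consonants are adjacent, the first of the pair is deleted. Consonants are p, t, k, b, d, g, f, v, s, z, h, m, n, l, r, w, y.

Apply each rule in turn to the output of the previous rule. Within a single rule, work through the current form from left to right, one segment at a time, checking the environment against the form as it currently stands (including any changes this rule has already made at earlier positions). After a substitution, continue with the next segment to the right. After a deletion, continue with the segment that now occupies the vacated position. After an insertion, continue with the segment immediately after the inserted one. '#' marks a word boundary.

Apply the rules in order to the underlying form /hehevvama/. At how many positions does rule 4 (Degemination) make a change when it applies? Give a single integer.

2

(1) Final Devoicing: no change — [hehevvama]
(2) Syncope: [hehevvama] → [hhvvama]
(3) Stop Lenition: no change — [hhvvama]
(4) Degemination: [hhvvama] → [hvama]
Rule 4 changed 2 position(s).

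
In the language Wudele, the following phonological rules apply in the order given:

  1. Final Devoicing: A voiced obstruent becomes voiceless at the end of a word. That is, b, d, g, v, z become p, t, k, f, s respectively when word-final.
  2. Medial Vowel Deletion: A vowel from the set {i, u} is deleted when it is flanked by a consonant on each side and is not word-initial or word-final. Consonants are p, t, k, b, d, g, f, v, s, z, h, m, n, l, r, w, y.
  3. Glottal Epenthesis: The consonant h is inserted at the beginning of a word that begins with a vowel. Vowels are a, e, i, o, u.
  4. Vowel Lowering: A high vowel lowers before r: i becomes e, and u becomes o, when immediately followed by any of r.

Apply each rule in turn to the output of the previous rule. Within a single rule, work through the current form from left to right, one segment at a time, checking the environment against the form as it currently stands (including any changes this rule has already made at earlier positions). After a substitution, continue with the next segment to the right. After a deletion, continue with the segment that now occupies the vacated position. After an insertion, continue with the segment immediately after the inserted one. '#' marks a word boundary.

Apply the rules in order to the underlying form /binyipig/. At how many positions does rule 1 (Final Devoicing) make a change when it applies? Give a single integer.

1 Final Devoicing: [binyipig] → [binyipik]
2 Medial Vowel Deletion: [binyipik] → [bnypk]
3 Glottal Epenthesis: no change — [bnypk]
4 Vowel Lowering: no change — [bnypk]
Rule 1 changed 1 position(s).

1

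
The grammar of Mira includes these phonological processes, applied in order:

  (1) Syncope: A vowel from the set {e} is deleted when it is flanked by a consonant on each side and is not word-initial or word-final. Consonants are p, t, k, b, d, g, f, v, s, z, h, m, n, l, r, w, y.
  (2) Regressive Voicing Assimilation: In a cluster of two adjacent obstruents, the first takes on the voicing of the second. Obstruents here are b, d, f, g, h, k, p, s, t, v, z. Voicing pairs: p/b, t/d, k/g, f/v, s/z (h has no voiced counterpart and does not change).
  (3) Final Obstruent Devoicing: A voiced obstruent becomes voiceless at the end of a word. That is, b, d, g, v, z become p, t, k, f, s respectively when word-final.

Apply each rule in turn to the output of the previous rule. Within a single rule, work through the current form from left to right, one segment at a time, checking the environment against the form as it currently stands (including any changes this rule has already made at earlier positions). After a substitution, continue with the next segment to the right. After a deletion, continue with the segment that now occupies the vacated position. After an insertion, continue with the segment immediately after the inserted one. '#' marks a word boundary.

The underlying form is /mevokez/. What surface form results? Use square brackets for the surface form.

[mvogs]

(1) Syncope: [mevokez] → [mvokz]
(2) Regressive Voicing Assimilation: [mvokz] → [mvogz]
(3) Final Obstruent Devoicing: [mvogz] → [mvogs]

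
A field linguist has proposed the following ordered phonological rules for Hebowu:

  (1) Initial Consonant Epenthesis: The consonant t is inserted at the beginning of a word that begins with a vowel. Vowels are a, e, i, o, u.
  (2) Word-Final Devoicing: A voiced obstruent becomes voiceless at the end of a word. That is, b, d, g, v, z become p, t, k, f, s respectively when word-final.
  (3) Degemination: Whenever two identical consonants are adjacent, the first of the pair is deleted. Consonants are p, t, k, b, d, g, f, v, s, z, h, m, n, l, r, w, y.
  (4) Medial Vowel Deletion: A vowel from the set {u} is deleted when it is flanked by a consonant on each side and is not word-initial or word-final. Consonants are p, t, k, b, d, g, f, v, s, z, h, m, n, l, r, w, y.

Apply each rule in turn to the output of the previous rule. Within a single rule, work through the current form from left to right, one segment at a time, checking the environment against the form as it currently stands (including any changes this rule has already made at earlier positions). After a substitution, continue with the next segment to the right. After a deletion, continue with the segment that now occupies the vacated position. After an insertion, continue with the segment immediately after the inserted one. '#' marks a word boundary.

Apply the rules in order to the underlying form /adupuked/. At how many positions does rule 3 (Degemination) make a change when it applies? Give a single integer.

0

(1) Initial Consonant Epenthesis: [adupuked] → [tadupuked]
(2) Word-Final Devoicing: [tadupuked] → [tadupuket]
(3) Degemination: no change — [tadupuket]
(4) Medial Vowel Deletion: [tadupuket] → [tadpket]
Rule 3 changed 0 position(s).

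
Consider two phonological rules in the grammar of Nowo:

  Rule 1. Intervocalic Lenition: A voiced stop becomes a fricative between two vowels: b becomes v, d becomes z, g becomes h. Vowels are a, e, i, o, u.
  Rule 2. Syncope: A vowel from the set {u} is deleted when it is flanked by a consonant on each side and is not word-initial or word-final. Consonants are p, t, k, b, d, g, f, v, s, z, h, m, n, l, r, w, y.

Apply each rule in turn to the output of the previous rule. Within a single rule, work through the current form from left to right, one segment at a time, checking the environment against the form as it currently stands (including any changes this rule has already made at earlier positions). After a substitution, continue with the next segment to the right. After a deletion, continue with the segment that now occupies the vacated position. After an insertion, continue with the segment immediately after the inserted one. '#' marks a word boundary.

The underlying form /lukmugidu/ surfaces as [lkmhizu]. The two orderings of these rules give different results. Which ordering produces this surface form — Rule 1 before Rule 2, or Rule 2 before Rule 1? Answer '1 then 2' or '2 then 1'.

1 then 2

Order 1 then 2:
  1 Intervocalic Lenition: [lukmugidu] → [lukmuhizu]
  2 Syncope: [lukmuhizu] → [lkmhizu]
  result: [lkmhizu]
Order 2 then 1:
  2 Syncope: [lukmugidu] → [lkmgidu]
  1 Intervocalic Lenition: [lkmgidu] → [lkmgizu]
  result: [lkmgizu]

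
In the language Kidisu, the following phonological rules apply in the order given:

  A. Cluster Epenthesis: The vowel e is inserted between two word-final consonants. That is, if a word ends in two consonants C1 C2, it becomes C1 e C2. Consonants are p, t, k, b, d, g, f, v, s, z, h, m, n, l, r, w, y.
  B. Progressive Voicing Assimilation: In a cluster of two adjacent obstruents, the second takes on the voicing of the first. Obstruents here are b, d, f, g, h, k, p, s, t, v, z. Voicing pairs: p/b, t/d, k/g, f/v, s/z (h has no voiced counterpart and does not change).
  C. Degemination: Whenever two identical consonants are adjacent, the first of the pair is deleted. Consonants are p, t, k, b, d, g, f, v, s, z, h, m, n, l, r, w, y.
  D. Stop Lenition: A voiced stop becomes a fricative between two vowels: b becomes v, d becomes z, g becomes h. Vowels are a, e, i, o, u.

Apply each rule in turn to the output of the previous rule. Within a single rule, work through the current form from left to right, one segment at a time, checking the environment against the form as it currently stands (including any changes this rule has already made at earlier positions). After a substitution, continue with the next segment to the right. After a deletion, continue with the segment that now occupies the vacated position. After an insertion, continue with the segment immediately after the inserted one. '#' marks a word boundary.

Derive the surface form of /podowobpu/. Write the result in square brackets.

[pozowovu]

A Cluster Epenthesis: no change — [podowobpu]
B Progressive Voicing Assimilation: [podowobpu] → [podowobbu]
C Degemination: [podowobbu] → [podowobu]
D Stop Lenition: [podowobu] → [pozowovu]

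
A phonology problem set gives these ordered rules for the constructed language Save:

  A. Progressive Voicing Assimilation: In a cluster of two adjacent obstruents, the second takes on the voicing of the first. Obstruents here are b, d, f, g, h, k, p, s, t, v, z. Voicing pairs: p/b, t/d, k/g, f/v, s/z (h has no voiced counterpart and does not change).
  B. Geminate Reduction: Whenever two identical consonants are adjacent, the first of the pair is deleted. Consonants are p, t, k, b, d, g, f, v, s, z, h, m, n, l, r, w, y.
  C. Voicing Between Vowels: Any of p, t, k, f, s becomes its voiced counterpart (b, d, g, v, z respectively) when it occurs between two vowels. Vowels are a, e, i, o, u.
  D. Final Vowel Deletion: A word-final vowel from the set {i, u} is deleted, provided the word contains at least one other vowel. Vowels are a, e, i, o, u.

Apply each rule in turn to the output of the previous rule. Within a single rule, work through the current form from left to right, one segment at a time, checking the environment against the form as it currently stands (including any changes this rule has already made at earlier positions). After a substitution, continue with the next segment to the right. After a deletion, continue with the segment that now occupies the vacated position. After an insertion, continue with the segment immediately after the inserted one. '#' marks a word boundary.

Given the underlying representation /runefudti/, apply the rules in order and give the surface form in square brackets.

[runevud]

A Progressive Voicing Assimilation: [runefudti] → [runefuddi]
B Geminate Reduction: [runefuddi] → [runefudi]
C Voicing Between Vowels: [runefudi] → [runevudi]
D Final Vowel Deletion: [runevudi] → [runevud]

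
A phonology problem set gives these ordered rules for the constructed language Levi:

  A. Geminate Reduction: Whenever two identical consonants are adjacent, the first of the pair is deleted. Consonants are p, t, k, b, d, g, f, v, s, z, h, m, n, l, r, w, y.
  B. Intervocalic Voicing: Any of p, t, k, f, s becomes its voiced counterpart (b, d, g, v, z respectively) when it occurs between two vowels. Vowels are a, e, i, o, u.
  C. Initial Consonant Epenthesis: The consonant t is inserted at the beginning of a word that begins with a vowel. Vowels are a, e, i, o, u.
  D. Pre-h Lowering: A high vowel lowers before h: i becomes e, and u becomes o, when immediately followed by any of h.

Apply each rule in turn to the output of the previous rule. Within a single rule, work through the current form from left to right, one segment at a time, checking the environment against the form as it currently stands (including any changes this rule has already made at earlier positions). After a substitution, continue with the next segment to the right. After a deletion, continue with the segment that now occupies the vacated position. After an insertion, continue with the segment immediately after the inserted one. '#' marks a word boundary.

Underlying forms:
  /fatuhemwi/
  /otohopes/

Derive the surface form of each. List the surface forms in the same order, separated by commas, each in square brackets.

/fatuhemwi/:
  A Geminate Reduction: no change — [fatuhemwi]
  B Intervocalic Voicing: [fatuhemwi] → [faduhemwi]
  C Initial Consonant Epenthesis: no change — [faduhemwi]
  D Pre-h Lowering: [faduhemwi] → [fadohemwi]
/otohopes/:
  A Geminate Reduction: no change — [otohopes]
  B Intervocalic Voicing: [otohopes] → [odohobes]
  C Initial Consonant Epenthesis: [odohobes] → [todohobes]
  D Pre-h Lowering: no change — [todohobes]

[fadohemwi], [todohobes]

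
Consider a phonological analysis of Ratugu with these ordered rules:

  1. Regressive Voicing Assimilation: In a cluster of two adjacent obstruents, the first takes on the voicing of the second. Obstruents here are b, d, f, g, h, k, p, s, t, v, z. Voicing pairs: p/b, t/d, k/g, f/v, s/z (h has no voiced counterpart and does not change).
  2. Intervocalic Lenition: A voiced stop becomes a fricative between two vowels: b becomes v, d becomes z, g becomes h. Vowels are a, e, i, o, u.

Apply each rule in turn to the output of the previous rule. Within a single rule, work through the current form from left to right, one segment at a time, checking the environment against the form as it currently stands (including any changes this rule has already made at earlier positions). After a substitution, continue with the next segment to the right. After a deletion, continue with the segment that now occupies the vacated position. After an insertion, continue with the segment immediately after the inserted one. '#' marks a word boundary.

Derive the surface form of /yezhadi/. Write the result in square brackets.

[yeshazi]

1 Regressive Voicing Assimilation: [yezhadi] → [yeshadi]
2 Intervocalic Lenition: [yeshadi] → [yeshazi]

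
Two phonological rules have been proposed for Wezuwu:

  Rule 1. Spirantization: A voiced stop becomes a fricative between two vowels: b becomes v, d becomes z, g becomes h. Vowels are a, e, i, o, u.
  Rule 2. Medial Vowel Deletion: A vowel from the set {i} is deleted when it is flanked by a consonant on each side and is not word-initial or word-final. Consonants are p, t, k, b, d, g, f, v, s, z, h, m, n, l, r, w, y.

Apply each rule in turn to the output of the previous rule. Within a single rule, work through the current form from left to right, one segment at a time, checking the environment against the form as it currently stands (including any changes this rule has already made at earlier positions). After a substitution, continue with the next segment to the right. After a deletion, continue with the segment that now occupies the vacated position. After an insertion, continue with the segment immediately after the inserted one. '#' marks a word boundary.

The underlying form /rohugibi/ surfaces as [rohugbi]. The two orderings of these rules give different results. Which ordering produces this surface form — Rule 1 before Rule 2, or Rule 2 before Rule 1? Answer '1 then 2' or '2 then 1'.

Order 1 then 2:
  1 Spirantization: [rohugibi] → [rohuhivi]
  2 Medial Vowel Deletion: [rohuhivi] → [rohuhvi]
  result: [rohuhvi]
Order 2 then 1:
  2 Medial Vowel Deletion: [rohugibi] → [rohugbi]
  1 Spirantization: no change — [rohugbi]
  result: [rohugbi]

2 then 1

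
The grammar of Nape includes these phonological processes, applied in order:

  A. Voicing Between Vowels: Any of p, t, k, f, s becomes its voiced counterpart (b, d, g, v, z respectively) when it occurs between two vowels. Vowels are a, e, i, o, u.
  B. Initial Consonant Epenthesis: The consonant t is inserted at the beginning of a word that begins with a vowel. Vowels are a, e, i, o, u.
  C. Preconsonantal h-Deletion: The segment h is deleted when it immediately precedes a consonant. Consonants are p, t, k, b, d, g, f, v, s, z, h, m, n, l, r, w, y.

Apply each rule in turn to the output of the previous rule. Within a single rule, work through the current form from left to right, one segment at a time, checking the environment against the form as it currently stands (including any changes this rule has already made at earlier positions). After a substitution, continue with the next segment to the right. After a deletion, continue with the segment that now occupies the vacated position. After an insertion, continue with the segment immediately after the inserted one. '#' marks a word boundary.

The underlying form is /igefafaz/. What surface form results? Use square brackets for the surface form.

[tigevavaz]

A Voicing Between Vowels: [igefafaz] → [igevavaz]
B Initial Consonant Epenthesis: [igevavaz] → [tigevavaz]
C Preconsonantal h-Deletion: no change — [tigevavaz]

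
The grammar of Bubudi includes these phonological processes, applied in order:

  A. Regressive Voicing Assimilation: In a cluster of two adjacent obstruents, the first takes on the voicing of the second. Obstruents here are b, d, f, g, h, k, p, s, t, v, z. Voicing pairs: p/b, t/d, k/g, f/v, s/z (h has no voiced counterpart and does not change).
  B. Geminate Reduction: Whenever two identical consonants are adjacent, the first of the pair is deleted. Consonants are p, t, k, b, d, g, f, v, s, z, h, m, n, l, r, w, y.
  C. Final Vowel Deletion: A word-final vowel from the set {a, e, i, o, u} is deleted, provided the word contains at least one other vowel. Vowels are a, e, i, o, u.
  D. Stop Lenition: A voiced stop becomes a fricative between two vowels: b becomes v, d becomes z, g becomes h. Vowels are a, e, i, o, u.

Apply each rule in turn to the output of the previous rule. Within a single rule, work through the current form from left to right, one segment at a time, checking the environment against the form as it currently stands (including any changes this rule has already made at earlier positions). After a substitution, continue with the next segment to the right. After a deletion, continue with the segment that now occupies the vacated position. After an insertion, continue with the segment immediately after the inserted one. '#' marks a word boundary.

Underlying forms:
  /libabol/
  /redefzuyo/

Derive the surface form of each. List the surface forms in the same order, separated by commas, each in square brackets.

[livavol], [rezevzuy]

/libabol/:
  A Regressive Voicing Assimilation: no change — [libabol]
  B Geminate Reduction: no change — [libabol]
  C Final Vowel Deletion: no change — [libabol]
  D Stop Lenition: [libabol] → [livavol]
/redefzuyo/:
  A Regressive Voicing Assimilation: [redefzuyo] → [redevzuyo]
  B Geminate Reduction: no change — [redevzuyo]
  C Final Vowel Deletion: [redevzuyo] → [redevzuy]
  D Stop Lenition: [redevzuy] → [rezevzuy]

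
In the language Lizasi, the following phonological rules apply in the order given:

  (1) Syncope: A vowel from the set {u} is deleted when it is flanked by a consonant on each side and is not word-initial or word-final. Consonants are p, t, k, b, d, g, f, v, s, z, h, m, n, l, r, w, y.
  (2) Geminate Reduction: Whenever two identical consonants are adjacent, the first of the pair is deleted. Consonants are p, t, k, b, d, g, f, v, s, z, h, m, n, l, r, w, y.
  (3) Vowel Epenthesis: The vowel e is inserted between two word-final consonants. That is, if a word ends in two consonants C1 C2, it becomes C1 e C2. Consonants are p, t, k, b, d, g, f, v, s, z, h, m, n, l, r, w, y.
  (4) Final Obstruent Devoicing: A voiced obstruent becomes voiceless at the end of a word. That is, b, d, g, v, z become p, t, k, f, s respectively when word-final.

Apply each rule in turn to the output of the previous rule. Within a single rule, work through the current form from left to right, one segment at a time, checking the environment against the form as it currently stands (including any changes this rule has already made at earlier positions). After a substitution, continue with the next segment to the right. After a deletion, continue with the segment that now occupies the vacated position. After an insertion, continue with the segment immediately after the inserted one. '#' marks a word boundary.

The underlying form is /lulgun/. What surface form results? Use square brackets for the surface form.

(1) Syncope: [lulgun] → [llgn]
(2) Geminate Reduction: [llgn] → [lgn]
(3) Vowel Epenthesis: [lgn] → [lgen]
(4) Final Obstruent Devoicing: no change — [lgen]

[lgen]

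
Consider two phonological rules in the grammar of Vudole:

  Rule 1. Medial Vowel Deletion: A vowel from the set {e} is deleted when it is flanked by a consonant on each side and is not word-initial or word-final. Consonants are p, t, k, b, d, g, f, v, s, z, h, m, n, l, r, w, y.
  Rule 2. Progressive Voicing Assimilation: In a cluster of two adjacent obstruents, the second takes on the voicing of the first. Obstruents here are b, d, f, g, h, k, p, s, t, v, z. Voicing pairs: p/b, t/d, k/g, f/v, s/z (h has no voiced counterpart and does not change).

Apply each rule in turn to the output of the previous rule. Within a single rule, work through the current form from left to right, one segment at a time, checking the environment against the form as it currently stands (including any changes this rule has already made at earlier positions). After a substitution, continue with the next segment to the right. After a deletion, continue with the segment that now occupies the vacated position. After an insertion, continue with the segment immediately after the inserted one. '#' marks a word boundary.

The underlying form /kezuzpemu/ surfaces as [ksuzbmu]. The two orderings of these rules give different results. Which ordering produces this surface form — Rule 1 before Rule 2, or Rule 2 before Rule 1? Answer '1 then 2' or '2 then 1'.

1 then 2

Order 1 then 2:
  1 Medial Vowel Deletion: [kezuzpemu] → [kzuzpmu]
  2 Progressive Voicing Assimilation: [kzuzpmu] → [ksuzbmu]
  result: [ksuzbmu]
Order 2 then 1:
  2 Progressive Voicing Assimilation: [kezuzpemu] → [kezuzbemu]
  1 Medial Vowel Deletion: [kezuzbemu] → [kzuzbmu]
  result: [kzuzbmu]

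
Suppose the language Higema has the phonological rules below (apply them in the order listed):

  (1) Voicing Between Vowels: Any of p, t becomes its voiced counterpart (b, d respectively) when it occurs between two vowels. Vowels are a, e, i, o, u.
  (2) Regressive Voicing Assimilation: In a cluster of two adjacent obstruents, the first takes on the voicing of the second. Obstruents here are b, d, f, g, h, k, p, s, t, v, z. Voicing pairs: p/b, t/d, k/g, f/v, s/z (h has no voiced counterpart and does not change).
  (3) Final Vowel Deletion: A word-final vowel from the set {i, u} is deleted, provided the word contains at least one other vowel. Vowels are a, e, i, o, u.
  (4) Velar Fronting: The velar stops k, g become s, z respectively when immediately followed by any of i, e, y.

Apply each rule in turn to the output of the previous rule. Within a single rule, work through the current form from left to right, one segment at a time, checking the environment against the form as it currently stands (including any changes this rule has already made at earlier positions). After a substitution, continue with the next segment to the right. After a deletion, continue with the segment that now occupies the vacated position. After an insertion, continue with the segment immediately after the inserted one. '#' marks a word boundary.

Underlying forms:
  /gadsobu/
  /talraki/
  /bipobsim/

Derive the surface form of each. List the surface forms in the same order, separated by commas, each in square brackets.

/gadsobu/:
  (1) Voicing Between Vowels: no change — [gadsobu]
  (2) Regressive Voicing Assimilation: [gadsobu] → [gatsobu]
  (3) Final Vowel Deletion: [gatsobu] → [gatsob]
  (4) Velar Fronting: no change — [gatsob]
/talraki/:
  (1) Voicing Between Vowels: no change — [talraki]
  (2) Regressive Voicing Assimilation: no change — [talraki]
  (3) Final Vowel Deletion: [talraki] → [talrak]
  (4) Velar Fronting: no change — [talrak]
/bipobsim/:
  (1) Voicing Between Vowels: [bipobsim] → [bibobsim]
  (2) Regressive Voicing Assimilation: [bibobsim] → [bibopsim]
  (3) Final Vowel Deletion: no change — [bibopsim]
  (4) Velar Fronting: no change — [bibopsim]

[gatsob], [talrak], [bibopsim]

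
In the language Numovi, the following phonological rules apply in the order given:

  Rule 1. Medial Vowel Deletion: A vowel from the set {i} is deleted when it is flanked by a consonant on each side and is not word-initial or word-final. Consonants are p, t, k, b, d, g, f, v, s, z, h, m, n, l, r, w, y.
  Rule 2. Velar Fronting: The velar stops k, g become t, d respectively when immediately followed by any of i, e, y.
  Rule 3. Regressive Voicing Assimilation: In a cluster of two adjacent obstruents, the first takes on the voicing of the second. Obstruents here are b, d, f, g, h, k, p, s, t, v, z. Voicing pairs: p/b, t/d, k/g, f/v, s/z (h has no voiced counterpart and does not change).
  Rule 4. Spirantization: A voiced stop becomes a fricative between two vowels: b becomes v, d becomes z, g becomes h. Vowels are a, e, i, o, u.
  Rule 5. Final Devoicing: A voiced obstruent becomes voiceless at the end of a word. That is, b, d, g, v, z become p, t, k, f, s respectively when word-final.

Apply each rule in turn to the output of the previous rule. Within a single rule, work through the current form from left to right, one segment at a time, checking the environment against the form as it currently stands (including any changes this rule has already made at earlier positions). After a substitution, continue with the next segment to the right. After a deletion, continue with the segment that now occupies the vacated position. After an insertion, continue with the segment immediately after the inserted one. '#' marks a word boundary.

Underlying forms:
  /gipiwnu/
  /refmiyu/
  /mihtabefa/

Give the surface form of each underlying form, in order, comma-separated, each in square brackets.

/gipiwnu/:
  Rule 1 Medial Vowel Deletion: [gipiwnu] → [gpwnu]
  Rule 2 Velar Fronting: no change — [gpwnu]
  Rule 3 Regressive Voicing Assimilation: [gpwnu] → [kpwnu]
  Rule 4 Spirantization: no change — [kpwnu]
  Rule 5 Final Devoicing: no change — [kpwnu]
/refmiyu/:
  Rule 1 Medial Vowel Deletion: [refmiyu] → [refmyu]
  Rule 2 Velar Fronting: no change — [refmyu]
  Rule 3 Regressive Voicing Assimilation: no change — [refmyu]
  Rule 4 Spirantization: no change — [refmyu]
  Rule 5 Final Devoicing: no change — [refmyu]
/mihtabefa/:
  Rule 1 Medial Vowel Deletion: [mihtabefa] → [mhtabefa]
  Rule 2 Velar Fronting: no change — [mhtabefa]
  Rule 3 Regressive Voicing Assimilation: no change — [mhtabefa]
  Rule 4 Spirantization: [mhtabefa] → [mhtavefa]
  Rule 5 Final Devoicing: no change — [mhtavefa]

[kpwnu], [refmyu], [mhtavefa]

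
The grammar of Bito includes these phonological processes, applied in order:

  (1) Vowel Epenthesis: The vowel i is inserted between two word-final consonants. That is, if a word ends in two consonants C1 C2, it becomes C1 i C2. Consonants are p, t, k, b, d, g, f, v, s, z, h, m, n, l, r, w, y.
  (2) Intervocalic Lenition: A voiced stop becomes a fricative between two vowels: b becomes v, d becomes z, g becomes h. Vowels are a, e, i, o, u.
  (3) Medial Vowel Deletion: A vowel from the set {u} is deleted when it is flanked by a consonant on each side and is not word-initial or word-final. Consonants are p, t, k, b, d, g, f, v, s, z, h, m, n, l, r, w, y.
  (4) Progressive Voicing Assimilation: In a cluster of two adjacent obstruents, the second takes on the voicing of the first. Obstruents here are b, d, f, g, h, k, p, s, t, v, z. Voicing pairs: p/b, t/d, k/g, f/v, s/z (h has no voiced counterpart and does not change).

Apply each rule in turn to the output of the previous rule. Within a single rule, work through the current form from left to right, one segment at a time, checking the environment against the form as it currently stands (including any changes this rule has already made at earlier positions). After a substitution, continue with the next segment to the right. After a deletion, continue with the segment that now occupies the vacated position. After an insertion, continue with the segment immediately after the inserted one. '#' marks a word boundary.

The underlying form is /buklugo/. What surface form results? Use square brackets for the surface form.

(1) Vowel Epenthesis: no change — [buklugo]
(2) Intervocalic Lenition: [buklugo] → [bukluho]
(3) Medial Vowel Deletion: [bukluho] → [bklho]
(4) Progressive Voicing Assimilation: [bklho] → [bglho]

[bglho]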